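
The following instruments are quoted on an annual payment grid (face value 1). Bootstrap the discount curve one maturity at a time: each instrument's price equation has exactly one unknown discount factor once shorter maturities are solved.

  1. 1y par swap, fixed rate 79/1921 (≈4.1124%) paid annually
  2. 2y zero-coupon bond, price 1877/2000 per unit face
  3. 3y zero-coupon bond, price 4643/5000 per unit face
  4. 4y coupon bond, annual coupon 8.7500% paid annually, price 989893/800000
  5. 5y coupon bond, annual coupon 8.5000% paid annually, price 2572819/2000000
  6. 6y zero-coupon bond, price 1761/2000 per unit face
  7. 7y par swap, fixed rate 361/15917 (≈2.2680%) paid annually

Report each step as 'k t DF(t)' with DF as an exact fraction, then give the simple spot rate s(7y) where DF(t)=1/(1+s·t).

step 1 [1y] swap r/1=79/1921: DF=(1 − 79/1921·(0))/(1+79/1921) = 1921/2000 ≈ 0.960500
step 2 [2y] zero: DF = P = 1877/2000 ≈ 0.938500
step 3 [3y] zero: DF = P = 4643/5000 ≈ 0.928600
step 4 [4y] bond c/1=7/80: DF=(989893/800000 − 7/80·(0.960500+0.938500+0.928600))/(1+7/80) = 9103/10000 ≈ 0.910300
step 5 [5y] bond c/1=17/200: DF=(2572819/2000000 − 17/200·(0.960500+0.938500+0.928600+0.910300))/(1+17/200) = 558/625 ≈ 0.892800
step 6 [6y] zero: DF = P = 1761/2000 ≈ 0.880500
step 7 [7y] swap r/1=361/15917: DF=(1 − 361/15917·(0.960500+0.938500+0.928600+0.910300+0.892800+0.880500))/(1+361/15917) = 2139/2500 ≈ 0.855600

1 1 1921/2000
2 2 1877/2000
3 3 4643/5000
4 4 9103/10000
5 5 558/625
6 6 1761/2000
7 7 2139/2500
s(7y) = (1/(2139/2500) − 1)/(7) = 361/14973 ≈ 2.4110%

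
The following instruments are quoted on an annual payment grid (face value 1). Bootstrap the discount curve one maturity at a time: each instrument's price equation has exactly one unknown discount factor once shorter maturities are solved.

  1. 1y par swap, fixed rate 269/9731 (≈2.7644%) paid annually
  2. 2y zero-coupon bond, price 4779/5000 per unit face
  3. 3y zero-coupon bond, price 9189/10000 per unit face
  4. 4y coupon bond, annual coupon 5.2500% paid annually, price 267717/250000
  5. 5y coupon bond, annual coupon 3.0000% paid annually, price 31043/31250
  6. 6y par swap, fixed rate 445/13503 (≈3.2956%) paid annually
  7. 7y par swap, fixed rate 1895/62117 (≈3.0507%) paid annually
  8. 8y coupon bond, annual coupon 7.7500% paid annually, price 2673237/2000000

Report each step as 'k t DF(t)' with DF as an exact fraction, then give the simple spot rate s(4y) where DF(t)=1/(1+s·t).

step 1 [1y] swap r/1=269/9731: DF=(1 − 269/9731·(0))/(1+269/9731) = 9731/10000 ≈ 0.973100
step 2 [2y] zero: DF = P = 4779/5000 ≈ 0.955800
step 3 [3y] zero: DF = P = 9189/10000 ≈ 0.918900
step 4 [4y] bond c/1=21/400: DF=(267717/250000 − 21/400·(0.973100+0.955800+0.918900))/(1+21/400) = 4377/5000 ≈ 0.875400
step 5 [5y] bond c/1=3/100: DF=(31043/31250 − 3/100·(0.973100+0.955800+0.918900+0.875400))/(1+3/100) = 107/125 ≈ 0.856000
step 6 [6y] swap r/1=445/13503: DF=(1 − 445/13503·(0.973100+0.955800+0.918900+0.875400+0.856000))/(1+445/13503) = 411/500 ≈ 0.822000
step 7 [7y] swap r/1=1895/62117: DF=(1 − 1895/62117·(0.973100+0.955800+0.918900+0.875400+0.856000+0.822000))/(1+1895/62117) = 1621/2000 ≈ 0.810500
step 8 [8y] bond c/1=31/400: DF=(2673237/2000000 − 31/400·(0.973100+0.955800+0.918900+0.875400+0.856000+0.822000+0.810500))/(1+31/400) = 7937/10000 ≈ 0.793700

1 1 9731/10000
2 2 4779/5000
3 3 9189/10000
4 4 4377/5000
5 5 107/125
6 6 411/500
7 7 1621/2000
8 8 7937/10000
s(4y) = (1/(4377/5000) − 1)/(4) = 623/17508 ≈ 3.5584%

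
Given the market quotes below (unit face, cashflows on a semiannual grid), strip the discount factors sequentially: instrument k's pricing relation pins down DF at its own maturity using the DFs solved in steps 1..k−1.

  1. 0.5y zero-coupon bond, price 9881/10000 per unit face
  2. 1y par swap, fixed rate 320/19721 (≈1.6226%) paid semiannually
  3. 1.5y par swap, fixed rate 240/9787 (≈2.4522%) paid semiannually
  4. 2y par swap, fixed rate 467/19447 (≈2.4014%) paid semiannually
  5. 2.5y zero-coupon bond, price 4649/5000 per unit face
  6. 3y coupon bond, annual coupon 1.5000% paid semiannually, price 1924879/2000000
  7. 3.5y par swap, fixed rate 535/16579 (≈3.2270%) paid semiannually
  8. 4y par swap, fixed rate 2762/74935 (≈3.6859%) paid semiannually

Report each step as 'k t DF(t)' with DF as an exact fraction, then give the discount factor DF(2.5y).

1 1/2 9881/10000
2 1 123/125
3 3/2 241/250
4 2 9533/10000
5 5/2 4649/5000
6 3 4597/5000
7 7/2 893/1000
8 4 8619/10000
DF(2.5y) = 4649/5000 ≈ 0.929800

step 1 [0.5y] zero: DF = P = 9881/10000 ≈ 0.988100
step 2 [1y] swap r/2=160/19721: DF=(1 − 160/19721·(0.988100))/(1+160/19721) = 123/125 ≈ 0.984000
step 3 [1.5y] swap r/2=120/9787: DF=(1 − 120/9787·(0.988100+0.984000))/(1+120/9787) = 241/250 ≈ 0.964000
step 4 [2y] swap r/2=467/38894: DF=(1 − 467/38894·(0.988100+0.984000+0.964000))/(1+467/38894) = 9533/10000 ≈ 0.953300
step 5 [2.5y] zero: DF = P = 4649/5000 ≈ 0.929800
step 6 [3y] bond c/2=3/400: DF=(1924879/2000000 − 3/400·(0.988100+0.984000+0.964000+0.953300+0.929800))/(1+3/400) = 4597/5000 ≈ 0.919400
step 7 [3.5y] swap r/2=535/33158: DF=(1 − 535/33158·(0.988100+0.984000+0.964000+0.953300+0.929800+0.919400))/(1+535/33158) = 893/1000 ≈ 0.893000
step 8 [4y] swap r/2=1381/74935: DF=(1 − 1381/74935·(0.988100+0.984000+0.964000+0.953300+0.929800+0.919400+0.893000))/(1+1381/74935) = 8619/10000 ≈ 0.861900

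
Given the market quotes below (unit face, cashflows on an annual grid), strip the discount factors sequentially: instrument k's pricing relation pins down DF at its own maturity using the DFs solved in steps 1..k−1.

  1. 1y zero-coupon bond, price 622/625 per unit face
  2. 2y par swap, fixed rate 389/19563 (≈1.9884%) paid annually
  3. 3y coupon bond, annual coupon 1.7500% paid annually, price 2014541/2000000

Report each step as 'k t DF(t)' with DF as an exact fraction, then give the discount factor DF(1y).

step 1 [1y] zero: DF = P = 622/625 ≈ 0.995200
step 2 [2y] swap r/1=389/19563: DF=(1 − 389/19563·(0.995200))/(1+389/19563) = 9611/10000 ≈ 0.961100
step 3 [3y] bond c/1=7/400: DF=(2014541/2000000 − 7/400·(0.995200+0.961100))/(1+7/400) = 9563/10000 ≈ 0.956300

1 1 622/625
2 2 9611/10000
3 3 9563/10000
DF(1y) = 622/625 ≈ 0.995200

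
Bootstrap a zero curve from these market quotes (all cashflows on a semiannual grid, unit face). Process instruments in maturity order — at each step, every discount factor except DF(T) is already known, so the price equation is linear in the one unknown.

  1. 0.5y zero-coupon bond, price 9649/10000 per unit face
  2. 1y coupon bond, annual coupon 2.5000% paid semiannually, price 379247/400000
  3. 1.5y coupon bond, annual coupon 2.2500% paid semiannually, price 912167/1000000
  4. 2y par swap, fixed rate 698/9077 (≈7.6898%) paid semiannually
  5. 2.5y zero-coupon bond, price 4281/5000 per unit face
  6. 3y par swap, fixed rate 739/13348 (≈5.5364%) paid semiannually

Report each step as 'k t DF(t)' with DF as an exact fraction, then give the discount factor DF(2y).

step 1 [0.5y] zero: DF = P = 9649/10000 ≈ 0.964900
step 2 [1y] bond c/2=1/80: DF=(379247/400000 − 1/80·(0.964900))/(1+1/80) = 1849/2000 ≈ 0.924500
step 3 [1.5y] bond c/2=9/800: DF=(912167/1000000 − 9/800·(0.964900+0.924500))/(1+9/800) = 881/1000 ≈ 0.881000
step 4 [2y] swap r/2=349/9077: DF=(1 − 349/9077·(0.964900+0.924500+0.881000))/(1+349/9077) = 2151/2500 ≈ 0.860400
step 5 [2.5y] zero: DF = P = 4281/5000 ≈ 0.856200
step 6 [3y] swap r/2=739/26696: DF=(1 − 739/26696·(0.964900+0.924500+0.881000+0.860400+0.856200))/(1+739/26696) = 4261/5000 ≈ 0.852200

1 1/2 9649/10000
2 1 1849/2000
3 3/2 881/1000
4 2 2151/2500
5 5/2 4281/5000
6 3 4261/5000
DF(2y) = 2151/2500 ≈ 0.860400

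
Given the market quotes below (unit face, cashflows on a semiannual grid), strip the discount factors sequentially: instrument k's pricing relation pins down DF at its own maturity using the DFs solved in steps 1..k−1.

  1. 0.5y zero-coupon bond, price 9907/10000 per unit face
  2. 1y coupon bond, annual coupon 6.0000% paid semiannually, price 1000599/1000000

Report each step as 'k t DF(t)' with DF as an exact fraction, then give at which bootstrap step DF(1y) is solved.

1 1/2 9907/10000
2 1 4713/5000
DF(1y) is solved at step 2

step 1 [0.5y] zero: DF = P = 9907/10000 ≈ 0.990700
step 2 [1y] bond c/2=3/100: DF=(1000599/1000000 − 3/100·(0.990700))/(1+3/100) = 4713/5000 ≈ 0.942600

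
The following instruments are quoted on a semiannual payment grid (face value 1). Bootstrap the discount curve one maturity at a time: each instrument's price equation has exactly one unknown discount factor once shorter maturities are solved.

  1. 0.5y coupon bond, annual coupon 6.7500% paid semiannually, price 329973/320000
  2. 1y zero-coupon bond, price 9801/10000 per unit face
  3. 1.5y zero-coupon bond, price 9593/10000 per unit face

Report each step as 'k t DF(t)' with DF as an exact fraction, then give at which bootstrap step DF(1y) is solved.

step 1 [0.5y] bond c/2=27/800: DF=(329973/320000 − 27/800·(0))/(1+27/800) = 399/400 ≈ 0.997500
step 2 [1y] zero: DF = P = 9801/10000 ≈ 0.980100
step 3 [1.5y] zero: DF = P = 9593/10000 ≈ 0.959300

1 1/2 399/400
2 1 9801/10000
3 3/2 9593/10000
DF(1y) is solved at step 2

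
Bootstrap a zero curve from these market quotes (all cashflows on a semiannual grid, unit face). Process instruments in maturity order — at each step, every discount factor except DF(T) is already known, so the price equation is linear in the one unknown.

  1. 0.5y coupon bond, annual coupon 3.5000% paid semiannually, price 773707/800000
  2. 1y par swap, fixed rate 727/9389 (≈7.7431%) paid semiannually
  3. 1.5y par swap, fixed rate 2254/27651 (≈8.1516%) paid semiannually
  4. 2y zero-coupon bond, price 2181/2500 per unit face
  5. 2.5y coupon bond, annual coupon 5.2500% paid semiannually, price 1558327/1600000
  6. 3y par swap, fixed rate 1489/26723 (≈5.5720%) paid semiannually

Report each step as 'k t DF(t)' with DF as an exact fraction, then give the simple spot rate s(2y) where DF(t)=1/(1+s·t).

1 1/2 1901/2000
2 1 9273/10000
3 3/2 8873/10000
4 2 2181/2500
5 5/2 107/125
6 3 8511/10000
s(2y) = (1/(2181/2500) − 1)/(2) = 319/4362 ≈ 7.3132%

step 1 [0.5y] bond c/2=7/400: DF=(773707/800000 − 7/400·(0))/(1+7/400) = 1901/2000 ≈ 0.950500
step 2 [1y] swap r/2=727/18778: DF=(1 − 727/18778·(0.950500))/(1+727/18778) = 9273/10000 ≈ 0.927300
step 3 [1.5y] swap r/2=1127/27651: DF=(1 − 1127/27651·(0.950500+0.927300))/(1+1127/27651) = 8873/10000 ≈ 0.887300
step 4 [2y] zero: DF = P = 2181/2500 ≈ 0.872400
step 5 [2.5y] bond c/2=21/800: DF=(1558327/1600000 − 21/800·(0.950500+0.927300+0.887300+0.872400))/(1+21/800) = 107/125 ≈ 0.856000
step 6 [3y] swap r/2=1489/53446: DF=(1 − 1489/53446·(0.950500+0.927300+0.887300+0.872400+0.856000))/(1+1489/53446) = 8511/10000 ≈ 0.851100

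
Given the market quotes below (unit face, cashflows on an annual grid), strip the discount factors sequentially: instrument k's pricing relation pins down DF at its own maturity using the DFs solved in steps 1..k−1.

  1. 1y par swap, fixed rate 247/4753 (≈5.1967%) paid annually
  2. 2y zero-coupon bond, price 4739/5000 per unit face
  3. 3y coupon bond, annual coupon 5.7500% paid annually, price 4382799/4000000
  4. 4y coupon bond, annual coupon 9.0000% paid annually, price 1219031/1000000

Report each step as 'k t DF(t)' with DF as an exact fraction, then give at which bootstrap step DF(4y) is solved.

step 1 [1y] swap r/1=247/4753: DF=(1 − 247/4753·(0))/(1+247/4753) = 4753/5000 ≈ 0.950600
step 2 [2y] zero: DF = P = 4739/5000 ≈ 0.947800
step 3 [3y] bond c/1=23/400: DF=(4382799/4000000 − 23/400·(0.950600+0.947800))/(1+23/400) = 9329/10000 ≈ 0.932900
step 4 [4y] bond c/1=9/100: DF=(1219031/1000000 − 9/100·(0.950600+0.947800+0.932900))/(1+9/100) = 4423/5000 ≈ 0.884600

1 1 4753/5000
2 2 4739/5000
3 3 9329/10000
4 4 4423/5000
DF(4y) is solved at step 4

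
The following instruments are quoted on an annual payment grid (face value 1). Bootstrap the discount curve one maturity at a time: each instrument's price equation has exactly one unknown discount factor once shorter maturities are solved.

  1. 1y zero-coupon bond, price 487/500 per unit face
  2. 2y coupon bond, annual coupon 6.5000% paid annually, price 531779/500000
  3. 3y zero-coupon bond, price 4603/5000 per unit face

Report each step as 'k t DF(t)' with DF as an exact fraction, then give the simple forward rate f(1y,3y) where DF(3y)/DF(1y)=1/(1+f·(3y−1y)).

step 1 [1y] zero: DF = P = 487/500 ≈ 0.974000
step 2 [2y] bond c/1=13/200: DF=(531779/500000 − 13/200·(0.974000))/(1+13/200) = 587/625 ≈ 0.939200
step 3 [3y] zero: DF = P = 4603/5000 ≈ 0.920600

1 1 487/500
2 2 587/625
3 3 4603/5000
f(1y,3y) = ((487/500)/(4603/5000) − 1)/(2) = 267/9206 ≈ 2.9003%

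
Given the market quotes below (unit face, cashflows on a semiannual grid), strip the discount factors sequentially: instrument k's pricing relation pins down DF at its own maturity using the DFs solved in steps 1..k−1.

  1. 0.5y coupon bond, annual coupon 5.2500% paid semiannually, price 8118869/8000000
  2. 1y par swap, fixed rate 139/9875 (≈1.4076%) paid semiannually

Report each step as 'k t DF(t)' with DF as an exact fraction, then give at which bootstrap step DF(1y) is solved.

step 1 [0.5y] bond c/2=21/800: DF=(8118869/8000000 − 21/800·(0))/(1+21/800) = 9889/10000 ≈ 0.988900
step 2 [1y] swap r/2=139/19750: DF=(1 − 139/19750·(0.988900))/(1+139/19750) = 9861/10000 ≈ 0.986100

1 1/2 9889/10000
2 1 9861/10000
DF(1y) is solved at step 2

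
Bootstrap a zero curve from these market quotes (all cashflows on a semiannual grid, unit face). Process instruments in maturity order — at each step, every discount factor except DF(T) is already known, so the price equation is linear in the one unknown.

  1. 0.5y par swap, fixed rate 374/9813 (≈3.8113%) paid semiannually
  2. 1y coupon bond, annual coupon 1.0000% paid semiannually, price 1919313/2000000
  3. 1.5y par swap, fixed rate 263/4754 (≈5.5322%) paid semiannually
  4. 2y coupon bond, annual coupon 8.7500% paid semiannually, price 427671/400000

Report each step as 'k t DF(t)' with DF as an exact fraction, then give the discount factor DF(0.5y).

step 1 [0.5y] swap r/2=187/9813: DF=(1 − 187/9813·(0))/(1+187/9813) = 9813/10000 ≈ 0.981300
step 2 [1y] bond c/2=1/200: DF=(1919313/2000000 − 1/200·(0.981300))/(1+1/200) = 19/20 ≈ 0.950000
step 3 [1.5y] swap r/2=263/9508: DF=(1 − 263/9508·(0.981300+0.950000))/(1+263/9508) = 9211/10000 ≈ 0.921100
step 4 [2y] bond c/2=7/160: DF=(427671/400000 − 7/160·(0.981300+0.950000+0.921100))/(1+7/160) = 1131/1250 ≈ 0.904800

1 1/2 9813/10000
2 1 19/20
3 3/2 9211/10000
4 2 1131/1250
DF(0.5y) = 9813/10000 ≈ 0.981300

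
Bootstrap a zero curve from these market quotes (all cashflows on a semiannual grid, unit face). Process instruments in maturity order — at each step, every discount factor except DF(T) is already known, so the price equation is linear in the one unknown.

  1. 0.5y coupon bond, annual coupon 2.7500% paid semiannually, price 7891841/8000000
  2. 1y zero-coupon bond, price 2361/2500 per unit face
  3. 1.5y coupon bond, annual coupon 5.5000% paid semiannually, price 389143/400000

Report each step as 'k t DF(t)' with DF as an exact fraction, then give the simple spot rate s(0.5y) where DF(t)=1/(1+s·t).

step 1 [0.5y] bond c/2=11/800: DF=(7891841/8000000 − 11/800·(0))/(1+11/800) = 9731/10000 ≈ 0.973100
step 2 [1y] zero: DF = P = 2361/2500 ≈ 0.944400
step 3 [1.5y] bond c/2=11/400: DF=(389143/400000 − 11/400·(0.973100+0.944400))/(1+11/400) = 1791/2000 ≈ 0.895500

1 1/2 9731/10000
2 1 2361/2500
3 3/2 1791/2000
s(0.5y) = (1/(9731/10000) − 1)/(1/2) = 538/9731 ≈ 5.5287%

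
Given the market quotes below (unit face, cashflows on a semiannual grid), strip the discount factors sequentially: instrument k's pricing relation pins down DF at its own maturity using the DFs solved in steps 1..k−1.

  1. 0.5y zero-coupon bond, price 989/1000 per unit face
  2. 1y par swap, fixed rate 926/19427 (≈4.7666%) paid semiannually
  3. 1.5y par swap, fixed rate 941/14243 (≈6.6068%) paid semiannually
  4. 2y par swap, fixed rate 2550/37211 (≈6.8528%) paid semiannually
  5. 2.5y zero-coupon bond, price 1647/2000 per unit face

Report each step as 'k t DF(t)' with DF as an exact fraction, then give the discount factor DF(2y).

step 1 [0.5y] zero: DF = P = 989/1000 ≈ 0.989000
step 2 [1y] swap r/2=463/19427: DF=(1 − 463/19427·(0.989000))/(1+463/19427) = 9537/10000 ≈ 0.953700
step 3 [1.5y] swap r/2=941/28486: DF=(1 − 941/28486·(0.989000+0.953700))/(1+941/28486) = 9059/10000 ≈ 0.905900
step 4 [2y] swap r/2=1275/37211: DF=(1 − 1275/37211·(0.989000+0.953700+0.905900))/(1+1275/37211) = 349/400 ≈ 0.872500
step 5 [2.5y] zero: DF = P = 1647/2000 ≈ 0.823500

1 1/2 989/1000
2 1 9537/10000
3 3/2 9059/10000
4 2 349/400
5 5/2 1647/2000
DF(2y) = 349/400 ≈ 0.872500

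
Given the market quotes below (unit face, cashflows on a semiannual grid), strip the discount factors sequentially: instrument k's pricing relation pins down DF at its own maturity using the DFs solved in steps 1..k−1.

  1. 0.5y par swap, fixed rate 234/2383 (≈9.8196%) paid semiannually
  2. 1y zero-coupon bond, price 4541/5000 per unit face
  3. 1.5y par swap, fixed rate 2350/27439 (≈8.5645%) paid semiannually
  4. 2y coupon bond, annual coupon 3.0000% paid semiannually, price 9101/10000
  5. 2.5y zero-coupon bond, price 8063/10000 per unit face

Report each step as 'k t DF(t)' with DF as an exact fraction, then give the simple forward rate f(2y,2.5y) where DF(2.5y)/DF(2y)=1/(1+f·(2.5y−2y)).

1 1/2 2383/2500
2 1 4541/5000
3 3/2 353/400
4 2 8561/10000
5 5/2 8063/10000
f(2y,2.5y) = ((8561/10000)/(8063/10000) − 1)/(1/2) = 996/8063 ≈ 12.3527%

step 1 [0.5y] swap r/2=117/2383: DF=(1 − 117/2383·(0))/(1+117/2383) = 2383/2500 ≈ 0.953200
step 2 [1y] zero: DF = P = 4541/5000 ≈ 0.908200
step 3 [1.5y] swap r/2=1175/27439: DF=(1 − 1175/27439·(0.953200+0.908200))/(1+1175/27439) = 353/400 ≈ 0.882500
step 4 [2y] bond c/2=3/200: DF=(9101/10000 − 3/200·(0.953200+0.908200+0.882500))/(1+3/200) = 8561/10000 ≈ 0.856100
step 5 [2.5y] zero: DF = P = 8063/10000 ≈ 0.806300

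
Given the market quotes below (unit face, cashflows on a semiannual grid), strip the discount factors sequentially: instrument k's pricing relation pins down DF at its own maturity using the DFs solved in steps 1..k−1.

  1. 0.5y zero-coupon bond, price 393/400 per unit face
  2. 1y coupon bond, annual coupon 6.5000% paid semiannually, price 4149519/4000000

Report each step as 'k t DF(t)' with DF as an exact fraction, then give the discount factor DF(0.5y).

step 1 [0.5y] zero: DF = P = 393/400 ≈ 0.982500
step 2 [1y] bond c/2=13/400: DF=(4149519/4000000 − 13/400·(0.982500))/(1+13/400) = 4869/5000 ≈ 0.973800

1 1/2 393/400
2 1 4869/5000
DF(0.5y) = 393/400 ≈ 0.982500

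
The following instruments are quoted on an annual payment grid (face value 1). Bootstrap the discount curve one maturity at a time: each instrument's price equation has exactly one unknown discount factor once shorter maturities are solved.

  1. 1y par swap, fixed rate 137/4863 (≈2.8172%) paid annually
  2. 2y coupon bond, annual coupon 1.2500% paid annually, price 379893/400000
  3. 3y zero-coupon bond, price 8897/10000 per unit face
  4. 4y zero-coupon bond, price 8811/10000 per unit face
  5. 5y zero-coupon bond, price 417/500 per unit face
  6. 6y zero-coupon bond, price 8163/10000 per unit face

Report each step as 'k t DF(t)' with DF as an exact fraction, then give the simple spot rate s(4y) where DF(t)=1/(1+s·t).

step 1 [1y] swap r/1=137/4863: DF=(1 − 137/4863·(0))/(1+137/4863) = 4863/5000 ≈ 0.972600
step 2 [2y] bond c/1=1/80: DF=(379893/400000 − 1/80·(0.972600))/(1+1/80) = 463/500 ≈ 0.926000
step 3 [3y] zero: DF = P = 8897/10000 ≈ 0.889700
step 4 [4y] zero: DF = P = 8811/10000 ≈ 0.881100
step 5 [5y] zero: DF = P = 417/500 ≈ 0.834000
step 6 [6y] zero: DF = P = 8163/10000 ≈ 0.816300

1 1 4863/5000
2 2 463/500
3 3 8897/10000
4 4 8811/10000
5 5 417/500
6 6 8163/10000
s(4y) = (1/(8811/10000) − 1)/(4) = 1189/35244 ≈ 3.3736%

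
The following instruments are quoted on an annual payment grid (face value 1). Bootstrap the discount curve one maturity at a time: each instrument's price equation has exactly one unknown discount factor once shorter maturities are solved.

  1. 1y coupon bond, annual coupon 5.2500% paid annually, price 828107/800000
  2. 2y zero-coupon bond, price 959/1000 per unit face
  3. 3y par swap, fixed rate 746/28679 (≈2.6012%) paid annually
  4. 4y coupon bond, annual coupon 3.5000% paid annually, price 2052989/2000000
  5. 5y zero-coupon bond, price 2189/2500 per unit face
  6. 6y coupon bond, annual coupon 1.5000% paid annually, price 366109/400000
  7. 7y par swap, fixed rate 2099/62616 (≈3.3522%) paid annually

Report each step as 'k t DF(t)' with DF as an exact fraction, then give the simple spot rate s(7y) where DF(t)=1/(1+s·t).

1 1 1967/2000
2 2 959/1000
3 3 4627/5000
4 4 2237/2500
5 5 2189/2500
6 6 2083/2500
7 7 7901/10000
s(7y) = (1/(7901/10000) − 1)/(7) = 2099/55307 ≈ 3.7952%

step 1 [1y] bond c/1=21/400: DF=(828107/800000 − 21/400·(0))/(1+21/400) = 1967/2000 ≈ 0.983500
step 2 [2y] zero: DF = P = 959/1000 ≈ 0.959000
step 3 [3y] swap r/1=746/28679: DF=(1 − 746/28679·(0.983500+0.959000))/(1+746/28679) = 4627/5000 ≈ 0.925400
step 4 [4y] bond c/1=7/200: DF=(2052989/2000000 − 7/200·(0.983500+0.959000+0.925400))/(1+7/200) = 2237/2500 ≈ 0.894800
step 5 [5y] zero: DF = P = 2189/2500 ≈ 0.875600
step 6 [6y] bond c/1=3/200: DF=(366109/400000 − 3/200·(0.983500+0.959000+0.925400+0.894800+0.875600))/(1+3/200) = 2083/2500 ≈ 0.833200
step 7 [7y] swap r/1=2099/62616: DF=(1 − 2099/62616·(0.983500+0.959000+0.925400+0.894800+0.875600+0.833200))/(1+2099/62616) = 7901/10000 ≈ 0.790100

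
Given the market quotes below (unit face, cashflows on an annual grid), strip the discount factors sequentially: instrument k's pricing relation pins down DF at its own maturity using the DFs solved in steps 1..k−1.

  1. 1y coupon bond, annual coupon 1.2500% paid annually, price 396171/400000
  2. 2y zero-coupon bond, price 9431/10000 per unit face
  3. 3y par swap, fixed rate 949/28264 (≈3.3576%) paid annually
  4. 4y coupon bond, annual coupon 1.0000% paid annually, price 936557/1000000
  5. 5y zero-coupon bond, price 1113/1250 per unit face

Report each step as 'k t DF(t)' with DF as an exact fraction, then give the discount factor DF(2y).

step 1 [1y] bond c/1=1/80: DF=(396171/400000 − 1/80·(0))/(1+1/80) = 4891/5000 ≈ 0.978200
step 2 [2y] zero: DF = P = 9431/10000 ≈ 0.943100
step 3 [3y] swap r/1=949/28264: DF=(1 − 949/28264·(0.978200+0.943100))/(1+949/28264) = 9051/10000 ≈ 0.905100
step 4 [4y] bond c/1=1/100: DF=(936557/1000000 − 1/100·(0.978200+0.943100+0.905100))/(1+1/100) = 8993/10000 ≈ 0.899300
step 5 [5y] zero: DF = P = 1113/1250 ≈ 0.890400

1 1 4891/5000
2 2 9431/10000
3 3 9051/10000
4 4 8993/10000
5 5 1113/1250
DF(2y) = 9431/10000 ≈ 0.943100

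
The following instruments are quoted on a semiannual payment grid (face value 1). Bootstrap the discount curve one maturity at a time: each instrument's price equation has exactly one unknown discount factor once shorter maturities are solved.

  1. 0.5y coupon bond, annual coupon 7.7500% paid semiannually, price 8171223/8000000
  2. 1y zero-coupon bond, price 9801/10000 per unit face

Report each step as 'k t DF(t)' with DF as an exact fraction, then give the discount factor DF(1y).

step 1 [0.5y] bond c/2=31/800: DF=(8171223/8000000 − 31/800·(0))/(1+31/800) = 9833/10000 ≈ 0.983300
step 2 [1y] zero: DF = P = 9801/10000 ≈ 0.980100

1 1/2 9833/10000
2 1 9801/10000
DF(1y) = 9801/10000 ≈ 0.980100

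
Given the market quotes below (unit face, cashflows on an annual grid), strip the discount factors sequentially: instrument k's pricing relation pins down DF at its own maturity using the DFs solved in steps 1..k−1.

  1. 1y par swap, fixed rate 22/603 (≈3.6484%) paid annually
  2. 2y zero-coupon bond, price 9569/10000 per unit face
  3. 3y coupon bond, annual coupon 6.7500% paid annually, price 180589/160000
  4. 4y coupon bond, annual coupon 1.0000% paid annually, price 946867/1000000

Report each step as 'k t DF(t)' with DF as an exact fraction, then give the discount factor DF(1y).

1 1 603/625
2 2 9569/10000
3 3 4679/5000
4 4 2273/2500
DF(1y) = 603/625 ≈ 0.964800

step 1 [1y] swap r/1=22/603: DF=(1 − 22/603·(0))/(1+22/603) = 603/625 ≈ 0.964800
step 2 [2y] zero: DF = P = 9569/10000 ≈ 0.956900
step 3 [3y] bond c/1=27/400: DF=(180589/160000 − 27/400·(0.964800+0.956900))/(1+27/400) = 4679/5000 ≈ 0.935800
step 4 [4y] bond c/1=1/100: DF=(946867/1000000 − 1/100·(0.964800+0.956900+0.935800))/(1+1/100) = 2273/2500 ≈ 0.909200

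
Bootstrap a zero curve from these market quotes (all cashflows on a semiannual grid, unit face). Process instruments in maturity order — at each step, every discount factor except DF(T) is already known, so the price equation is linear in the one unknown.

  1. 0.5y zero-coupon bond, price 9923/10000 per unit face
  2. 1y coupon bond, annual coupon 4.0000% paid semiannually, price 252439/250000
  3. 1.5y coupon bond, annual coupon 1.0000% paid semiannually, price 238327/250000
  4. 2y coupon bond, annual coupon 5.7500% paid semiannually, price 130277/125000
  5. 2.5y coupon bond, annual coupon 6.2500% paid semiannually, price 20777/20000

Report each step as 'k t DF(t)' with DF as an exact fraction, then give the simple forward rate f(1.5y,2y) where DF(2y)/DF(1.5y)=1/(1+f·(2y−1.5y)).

step 1 [0.5y] zero: DF = P = 9923/10000 ≈ 0.992300
step 2 [1y] bond c/2=1/50: DF=(252439/250000 − 1/50·(0.992300))/(1+1/50) = 1941/2000 ≈ 0.970500
step 3 [1.5y] bond c/2=1/200: DF=(238327/250000 − 1/200·(0.992300+0.970500))/(1+1/200) = 2347/2500 ≈ 0.938800
step 4 [2y] bond c/2=23/800: DF=(130277/125000 − 23/800·(0.992300+0.970500+0.938800))/(1+23/800) = 233/250 ≈ 0.932000
step 5 [2.5y] bond c/2=1/32: DF=(20777/20000 − 1/32·(0.992300+0.970500+0.938800+0.932000))/(1+1/32) = 557/625 ≈ 0.891200

1 1/2 9923/10000
2 1 1941/2000
3 3/2 2347/2500
4 2 233/250
5 5/2 557/625
f(1.5y,2y) = ((2347/2500)/(233/250) − 1)/(1/2) = 17/1165 ≈ 1.4592%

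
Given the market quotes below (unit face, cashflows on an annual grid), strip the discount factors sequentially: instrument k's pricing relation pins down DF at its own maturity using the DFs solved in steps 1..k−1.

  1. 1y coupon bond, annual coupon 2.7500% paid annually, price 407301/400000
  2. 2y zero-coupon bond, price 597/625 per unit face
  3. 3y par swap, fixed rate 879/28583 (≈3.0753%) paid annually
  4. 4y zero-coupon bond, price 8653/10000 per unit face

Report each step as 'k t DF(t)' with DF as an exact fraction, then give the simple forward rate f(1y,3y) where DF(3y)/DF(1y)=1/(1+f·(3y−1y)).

step 1 [1y] bond c/1=11/400: DF=(407301/400000 − 11/400·(0))/(1+11/400) = 991/1000 ≈ 0.991000
step 2 [2y] zero: DF = P = 597/625 ≈ 0.955200
step 3 [3y] swap r/1=879/28583: DF=(1 − 879/28583·(0.991000+0.955200))/(1+879/28583) = 9121/10000 ≈ 0.912100
step 4 [4y] zero: DF = P = 8653/10000 ≈ 0.865300

1 1 991/1000
2 2 597/625
3 3 9121/10000
4 4 8653/10000
f(1y,3y) = ((991/1000)/(9121/10000) − 1)/(2) = 789/18242 ≈ 4.3252%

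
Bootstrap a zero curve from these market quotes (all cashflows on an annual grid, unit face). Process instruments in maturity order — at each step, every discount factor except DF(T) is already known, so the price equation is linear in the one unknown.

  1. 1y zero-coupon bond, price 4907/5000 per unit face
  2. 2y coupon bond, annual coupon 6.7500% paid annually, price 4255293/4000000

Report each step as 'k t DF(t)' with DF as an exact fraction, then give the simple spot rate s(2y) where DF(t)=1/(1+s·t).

step 1 [1y] zero: DF = P = 4907/5000 ≈ 0.981400
step 2 [2y] bond c/1=27/400: DF=(4255293/4000000 − 27/400·(0.981400))/(1+27/400) = 1869/2000 ≈ 0.934500

1 1 4907/5000
2 2 1869/2000
s(2y) = (1/(1869/2000) − 1)/(2) = 131/3738 ≈ 3.5045%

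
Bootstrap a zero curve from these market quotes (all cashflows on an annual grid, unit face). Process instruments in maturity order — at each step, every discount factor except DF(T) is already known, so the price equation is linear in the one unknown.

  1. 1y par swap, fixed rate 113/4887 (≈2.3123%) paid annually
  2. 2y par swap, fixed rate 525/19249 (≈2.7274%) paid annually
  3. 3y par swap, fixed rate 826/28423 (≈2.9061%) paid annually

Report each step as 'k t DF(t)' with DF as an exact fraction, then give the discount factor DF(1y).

1 1 4887/5000
2 2 379/400
3 3 4587/5000
DF(1y) = 4887/5000 ≈ 0.977400

step 1 [1y] swap r/1=113/4887: DF=(1 − 113/4887·(0))/(1+113/4887) = 4887/5000 ≈ 0.977400
step 2 [2y] swap r/1=525/19249: DF=(1 − 525/19249·(0.977400))/(1+525/19249) = 379/400 ≈ 0.947500
step 3 [3y] swap r/1=826/28423: DF=(1 − 826/28423·(0.977400+0.947500))/(1+826/28423) = 4587/5000 ≈ 0.917400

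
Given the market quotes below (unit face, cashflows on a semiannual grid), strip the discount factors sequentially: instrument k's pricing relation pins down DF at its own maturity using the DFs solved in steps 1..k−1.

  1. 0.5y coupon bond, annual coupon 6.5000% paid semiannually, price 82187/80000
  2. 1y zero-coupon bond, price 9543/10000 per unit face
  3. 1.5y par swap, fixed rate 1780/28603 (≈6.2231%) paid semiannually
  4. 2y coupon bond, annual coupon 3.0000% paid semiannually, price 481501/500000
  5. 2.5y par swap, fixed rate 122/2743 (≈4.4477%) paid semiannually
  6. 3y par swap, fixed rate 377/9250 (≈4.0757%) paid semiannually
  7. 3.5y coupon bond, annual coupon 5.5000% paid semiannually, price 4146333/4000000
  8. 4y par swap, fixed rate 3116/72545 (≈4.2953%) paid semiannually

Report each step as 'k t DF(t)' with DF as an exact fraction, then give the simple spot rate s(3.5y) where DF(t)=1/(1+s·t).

step 1 [0.5y] bond c/2=13/400: DF=(82187/80000 − 13/400·(0))/(1+13/400) = 199/200 ≈ 0.995000
step 2 [1y] zero: DF = P = 9543/10000 ≈ 0.954300
step 3 [1.5y] swap r/2=890/28603: DF=(1 − 890/28603·(0.995000+0.954300))/(1+890/28603) = 911/1000 ≈ 0.911000
step 4 [2y] bond c/2=3/200: DF=(481501/500000 − 3/200·(0.995000+0.954300+0.911000))/(1+3/200) = 1813/2000 ≈ 0.906500
step 5 [2.5y] swap r/2=61/2743: DF=(1 − 61/2743·(0.995000+0.954300+0.911000+0.906500))/(1+61/2743) = 8963/10000 ≈ 0.896300
step 6 [3y] swap r/2=377/18500: DF=(1 − 377/18500·(0.995000+0.954300+0.911000+0.906500+0.896300))/(1+377/18500) = 8869/10000 ≈ 0.886900
step 7 [3.5y] bond c/2=11/400: DF=(4146333/4000000 − 11/400·(0.995000+0.954300+0.911000+0.906500+0.896300+0.886900))/(1+11/400) = 8603/10000 ≈ 0.860300
step 8 [4y] swap r/2=1558/72545: DF=(1 − 1558/72545·(0.995000+0.954300+0.911000+0.906500+0.896300+0.886900+0.860300))/(1+1558/72545) = 4221/5000 ≈ 0.844200

1 1/2 199/200
2 1 9543/10000
3 3/2 911/1000
4 2 1813/2000
5 5/2 8963/10000
6 3 8869/10000
7 7/2 8603/10000
8 4 4221/5000
s(3.5y) = (1/(8603/10000) − 1)/(7/2) = 2794/60221 ≈ 4.6396%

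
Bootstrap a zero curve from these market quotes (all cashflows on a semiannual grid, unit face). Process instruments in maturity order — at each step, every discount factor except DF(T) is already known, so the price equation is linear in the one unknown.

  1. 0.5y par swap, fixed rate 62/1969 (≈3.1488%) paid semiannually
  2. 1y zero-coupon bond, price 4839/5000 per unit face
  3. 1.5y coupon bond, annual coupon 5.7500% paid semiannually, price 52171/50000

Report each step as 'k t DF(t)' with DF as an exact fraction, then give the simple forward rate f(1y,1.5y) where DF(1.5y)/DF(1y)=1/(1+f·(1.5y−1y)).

step 1 [0.5y] swap r/2=31/1969: DF=(1 − 31/1969·(0))/(1+31/1969) = 1969/2000 ≈ 0.984500
step 2 [1y] zero: DF = P = 4839/5000 ≈ 0.967800
step 3 [1.5y] bond c/2=23/800: DF=(52171/50000 − 23/800·(0.984500+0.967800))/(1+23/800) = 9597/10000 ≈ 0.959700

1 1/2 1969/2000
2 1 4839/5000
3 3/2 9597/10000
f(1y,1.5y) = ((4839/5000)/(9597/10000) − 1)/(1/2) = 54/3199 ≈ 1.6880%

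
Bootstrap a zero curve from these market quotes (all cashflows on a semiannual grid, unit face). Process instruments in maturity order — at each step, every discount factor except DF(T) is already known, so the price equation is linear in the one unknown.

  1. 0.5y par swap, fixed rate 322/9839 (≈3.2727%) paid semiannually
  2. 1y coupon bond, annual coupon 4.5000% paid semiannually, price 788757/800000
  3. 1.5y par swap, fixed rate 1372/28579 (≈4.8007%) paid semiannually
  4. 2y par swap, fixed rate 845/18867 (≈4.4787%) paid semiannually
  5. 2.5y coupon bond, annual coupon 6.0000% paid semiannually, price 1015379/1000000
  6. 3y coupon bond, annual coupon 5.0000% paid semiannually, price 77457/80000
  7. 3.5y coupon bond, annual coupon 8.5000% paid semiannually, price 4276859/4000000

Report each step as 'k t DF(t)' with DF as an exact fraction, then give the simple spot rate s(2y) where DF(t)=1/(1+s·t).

1 1/2 9839/10000
2 1 4713/5000
3 3/2 4657/5000
4 2 1831/2000
5 5/2 8759/10000
6 3 1039/1250
7 7/2 4011/5000
s(2y) = (1/(1831/2000) − 1)/(2) = 169/3662 ≈ 4.6150%

step 1 [0.5y] swap r/2=161/9839: DF=(1 − 161/9839·(0))/(1+161/9839) = 9839/10000 ≈ 0.983900
step 2 [1y] bond c/2=9/400: DF=(788757/800000 − 9/400·(0.983900))/(1+9/400) = 4713/5000 ≈ 0.942600
step 3 [1.5y] swap r/2=686/28579: DF=(1 − 686/28579·(0.983900+0.942600))/(1+686/28579) = 4657/5000 ≈ 0.931400
step 4 [2y] swap r/2=845/37734: DF=(1 − 845/37734·(0.983900+0.942600+0.931400))/(1+845/37734) = 1831/2000 ≈ 0.915500
step 5 [2.5y] bond c/2=3/100: DF=(1015379/1000000 − 3/100·(0.983900+0.942600+0.931400+0.915500))/(1+3/100) = 8759/10000 ≈ 0.875900
step 6 [3y] bond c/2=1/40: DF=(77457/80000 − 1/40·(0.983900+0.942600+0.931400+0.915500+0.875900))/(1+1/40) = 1039/1250 ≈ 0.831200
step 7 [3.5y] bond c/2=17/400: DF=(4276859/4000000 − 17/400·(0.983900+0.942600+0.931400+0.915500+0.875900+0.831200))/(1+17/400) = 4011/5000 ≈ 0.802200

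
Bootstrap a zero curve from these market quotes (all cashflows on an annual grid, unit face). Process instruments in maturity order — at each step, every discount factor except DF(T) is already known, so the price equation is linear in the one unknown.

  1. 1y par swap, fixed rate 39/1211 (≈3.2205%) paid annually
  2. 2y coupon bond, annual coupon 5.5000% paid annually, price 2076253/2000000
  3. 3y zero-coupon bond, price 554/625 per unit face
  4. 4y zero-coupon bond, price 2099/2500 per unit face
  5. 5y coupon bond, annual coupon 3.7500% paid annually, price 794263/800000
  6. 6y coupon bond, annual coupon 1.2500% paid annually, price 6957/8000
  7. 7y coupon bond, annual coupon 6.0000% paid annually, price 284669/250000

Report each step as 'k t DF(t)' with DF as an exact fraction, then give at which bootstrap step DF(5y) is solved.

step 1 [1y] swap r/1=39/1211: DF=(1 − 39/1211·(0))/(1+39/1211) = 1211/1250 ≈ 0.968800
step 2 [2y] bond c/1=11/200: DF=(2076253/2000000 − 11/200·(0.968800))/(1+11/200) = 1867/2000 ≈ 0.933500
step 3 [3y] zero: DF = P = 554/625 ≈ 0.886400
step 4 [4y] zero: DF = P = 2099/2500 ≈ 0.839600
step 5 [5y] bond c/1=3/80: DF=(794263/800000 − 3/80·(0.968800+0.933500+0.886400+0.839600))/(1+3/80) = 4129/5000 ≈ 0.825800
step 6 [6y] bond c/1=1/80: DF=(6957/8000 − 1/80·(0.968800+0.933500+0.886400+0.839600+0.825800))/(1+1/80) = 8039/10000 ≈ 0.803900
step 7 [7y] bond c/1=3/50: DF=(284669/250000 − 3/50·(0.968800+0.933500+0.886400+0.839600+0.825800+0.803900))/(1+3/50) = 3883/5000 ≈ 0.776600

1 1 1211/1250
2 2 1867/2000
3 3 554/625
4 4 2099/2500
5 5 4129/5000
6 6 8039/10000
7 7 3883/5000
DF(5y) is solved at step 5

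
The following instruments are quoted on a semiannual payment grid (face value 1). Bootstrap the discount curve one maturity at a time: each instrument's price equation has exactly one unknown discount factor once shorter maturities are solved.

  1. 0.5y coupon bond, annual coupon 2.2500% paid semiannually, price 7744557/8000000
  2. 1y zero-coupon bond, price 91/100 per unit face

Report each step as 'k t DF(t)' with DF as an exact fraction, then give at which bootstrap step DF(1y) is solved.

step 1 [0.5y] bond c/2=9/800: DF=(7744557/8000000 − 9/800·(0))/(1+9/800) = 9573/10000 ≈ 0.957300
step 2 [1y] zero: DF = P = 91/100 ≈ 0.910000

1 1/2 9573/10000
2 1 91/100
DF(1y) is solved at step 2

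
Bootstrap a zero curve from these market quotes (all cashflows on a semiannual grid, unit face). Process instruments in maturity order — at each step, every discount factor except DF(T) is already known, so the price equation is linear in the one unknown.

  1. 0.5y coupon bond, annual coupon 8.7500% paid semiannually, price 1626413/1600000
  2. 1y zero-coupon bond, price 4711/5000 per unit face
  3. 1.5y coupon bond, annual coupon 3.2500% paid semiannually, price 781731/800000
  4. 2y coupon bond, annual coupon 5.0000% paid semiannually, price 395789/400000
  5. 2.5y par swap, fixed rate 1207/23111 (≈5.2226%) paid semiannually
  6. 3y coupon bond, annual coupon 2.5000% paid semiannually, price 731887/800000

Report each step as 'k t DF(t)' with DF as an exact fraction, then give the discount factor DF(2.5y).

step 1 [0.5y] bond c/2=7/160: DF=(1626413/1600000 − 7/160·(0))/(1+7/160) = 9739/10000 ≈ 0.973900
step 2 [1y] zero: DF = P = 4711/5000 ≈ 0.942200
step 3 [1.5y] bond c/2=13/800: DF=(781731/800000 − 13/800·(0.973900+0.942200))/(1+13/800) = 9309/10000 ≈ 0.930900
step 4 [2y] bond c/2=1/40: DF=(395789/400000 − 1/40·(0.973900+0.942200+0.930900))/(1+1/40) = 8959/10000 ≈ 0.895900
step 5 [2.5y] swap r/2=1207/46222: DF=(1 − 1207/46222·(0.973900+0.942200+0.930900+0.895900))/(1+1207/46222) = 8793/10000 ≈ 0.879300
step 6 [3y] bond c/2=1/80: DF=(731887/800000 − 1/80·(0.973900+0.942200+0.930900+0.895900+0.879300))/(1+1/80) = 1693/2000 ≈ 0.846500

1 1/2 9739/10000
2 1 4711/5000
3 3/2 9309/10000
4 2 8959/10000
5 5/2 8793/10000
6 3 1693/2000
DF(2.5y) = 8793/10000 ≈ 0.879300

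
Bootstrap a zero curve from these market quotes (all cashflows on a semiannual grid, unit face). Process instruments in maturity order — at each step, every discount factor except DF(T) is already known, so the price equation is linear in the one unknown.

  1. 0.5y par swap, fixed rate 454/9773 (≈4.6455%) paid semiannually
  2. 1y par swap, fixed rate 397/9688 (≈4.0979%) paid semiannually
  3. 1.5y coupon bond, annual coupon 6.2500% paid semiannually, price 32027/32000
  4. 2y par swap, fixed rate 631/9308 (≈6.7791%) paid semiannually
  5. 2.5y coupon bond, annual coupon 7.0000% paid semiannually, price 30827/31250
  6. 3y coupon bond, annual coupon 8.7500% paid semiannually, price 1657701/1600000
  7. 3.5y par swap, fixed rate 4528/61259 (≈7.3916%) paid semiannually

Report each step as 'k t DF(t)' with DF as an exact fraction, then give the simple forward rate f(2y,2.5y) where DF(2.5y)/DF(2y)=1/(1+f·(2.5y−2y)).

step 1 [0.5y] swap r/2=227/9773: DF=(1 − 227/9773·(0))/(1+227/9773) = 9773/10000 ≈ 0.977300
step 2 [1y] swap r/2=397/19376: DF=(1 − 397/19376·(0.977300))/(1+397/19376) = 9603/10000 ≈ 0.960300
step 3 [1.5y] bond c/2=1/32: DF=(32027/32000 − 1/32·(0.977300+0.960300))/(1+1/32) = 4559/5000 ≈ 0.911800
step 4 [2y] swap r/2=631/18616: DF=(1 − 631/18616·(0.977300+0.960300+0.911800))/(1+631/18616) = 4369/5000 ≈ 0.873800
step 5 [2.5y] bond c/2=7/200: DF=(30827/31250 − 7/200·(0.977300+0.960300+0.911800+0.873800))/(1+7/200) = 517/625 ≈ 0.827200
step 6 [3y] bond c/2=7/160: DF=(1657701/1600000 − 7/160·(0.977300+0.960300+0.911800+0.873800+0.827200))/(1+7/160) = 8019/10000 ≈ 0.801900
step 7 [3.5y] swap r/2=2264/61259: DF=(1 − 2264/61259·(0.977300+0.960300+0.911800+0.873800+0.827200+0.801900))/(1+2264/61259) = 967/1250 ≈ 0.773600

1 1/2 9773/10000
2 1 9603/10000
3 3/2 4559/5000
4 2 4369/5000
5 5/2 517/625
6 3 8019/10000
7 7/2 967/1250
f(2y,2.5y) = ((4369/5000)/(517/625) − 1)/(1/2) = 233/2068 ≈ 11.2669%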